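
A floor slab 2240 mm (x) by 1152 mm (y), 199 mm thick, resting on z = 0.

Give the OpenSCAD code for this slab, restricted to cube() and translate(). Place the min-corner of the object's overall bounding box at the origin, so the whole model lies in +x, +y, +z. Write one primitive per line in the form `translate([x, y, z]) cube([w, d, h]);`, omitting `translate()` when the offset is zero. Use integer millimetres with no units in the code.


cube([2240, 1152, 199]);


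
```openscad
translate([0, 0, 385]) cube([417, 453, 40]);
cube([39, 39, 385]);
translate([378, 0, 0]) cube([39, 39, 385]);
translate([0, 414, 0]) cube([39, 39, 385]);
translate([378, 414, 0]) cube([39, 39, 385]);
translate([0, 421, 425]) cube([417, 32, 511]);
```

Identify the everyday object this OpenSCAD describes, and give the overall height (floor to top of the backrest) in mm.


A chair. The overall height is 936 mm.

A slab on four corner posts with a tall panel at the back — a chair. The seat slab sits at z = 385 with thickness 40, and the 511 mm backrest starts at the seat top, so the overall height is 385 + 40 + 511 = 936 mm.


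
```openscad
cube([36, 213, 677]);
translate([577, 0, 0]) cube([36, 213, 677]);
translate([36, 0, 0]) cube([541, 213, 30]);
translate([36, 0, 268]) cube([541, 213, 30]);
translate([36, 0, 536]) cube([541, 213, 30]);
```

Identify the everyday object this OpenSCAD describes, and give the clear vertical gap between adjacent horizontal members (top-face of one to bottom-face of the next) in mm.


A bookshelf. The clear shelf gap is 238 mm.

Two tall side panels with 3 horizontal boards between them — a bookshelf. The first two shelf undersides are at z = 0 and z = 268; with shelf thickness 30, the clear gap is 268 − 0 − 30 = 238 mm.


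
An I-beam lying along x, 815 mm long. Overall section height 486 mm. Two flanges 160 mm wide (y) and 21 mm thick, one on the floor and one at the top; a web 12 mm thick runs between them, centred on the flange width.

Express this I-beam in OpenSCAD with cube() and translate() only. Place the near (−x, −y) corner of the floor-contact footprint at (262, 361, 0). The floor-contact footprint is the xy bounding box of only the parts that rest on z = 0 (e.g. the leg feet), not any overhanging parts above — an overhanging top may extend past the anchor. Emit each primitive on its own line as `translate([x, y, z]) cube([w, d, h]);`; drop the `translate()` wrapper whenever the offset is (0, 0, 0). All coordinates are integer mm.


translate([262, 361, 0]) cube([815, 160, 21]);
translate([262, 435, 21]) cube([815, 12, 444]);
translate([262, 361, 465]) cube([815, 160, 21]);


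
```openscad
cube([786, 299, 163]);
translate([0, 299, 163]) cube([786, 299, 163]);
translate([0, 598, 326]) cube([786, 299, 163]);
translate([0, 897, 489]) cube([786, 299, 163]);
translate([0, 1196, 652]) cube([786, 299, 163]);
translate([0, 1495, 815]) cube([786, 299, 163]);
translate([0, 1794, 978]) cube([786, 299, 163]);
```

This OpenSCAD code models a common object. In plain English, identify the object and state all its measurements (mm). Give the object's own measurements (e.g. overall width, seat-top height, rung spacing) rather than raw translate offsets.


A straight staircase of 7 solid steps. Each step is 786 mm wide (x), 299 mm deep (y, the going) and 163 mm tall (the rise). The first step rests on the floor; each subsequent step sits one going further in +y and one rise higher in +z, directly behind and above the previous step with no overlap.


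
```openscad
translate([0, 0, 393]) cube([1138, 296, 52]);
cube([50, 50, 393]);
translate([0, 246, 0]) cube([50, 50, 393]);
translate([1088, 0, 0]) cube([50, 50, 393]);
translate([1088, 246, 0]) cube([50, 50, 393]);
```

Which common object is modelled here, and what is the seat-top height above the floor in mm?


A bench. The seat-top height is 445 mm.

A long slab on four corner posts — a bench. The slab sits at z = 393 with thickness 52, so the top is 393 + 52 = 445 mm.


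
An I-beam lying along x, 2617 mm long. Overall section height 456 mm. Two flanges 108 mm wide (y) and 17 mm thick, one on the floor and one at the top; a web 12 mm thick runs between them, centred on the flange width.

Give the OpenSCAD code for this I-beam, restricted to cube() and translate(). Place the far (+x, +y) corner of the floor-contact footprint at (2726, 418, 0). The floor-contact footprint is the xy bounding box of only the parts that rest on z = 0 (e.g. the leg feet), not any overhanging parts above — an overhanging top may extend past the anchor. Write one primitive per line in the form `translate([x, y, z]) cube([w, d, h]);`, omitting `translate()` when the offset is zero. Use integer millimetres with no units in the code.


translate([109, 310, 0]) cube([2617, 108, 17]);
translate([109, 358, 17]) cube([2617, 12, 422]);
translate([109, 310, 439]) cube([2617, 108, 17]);


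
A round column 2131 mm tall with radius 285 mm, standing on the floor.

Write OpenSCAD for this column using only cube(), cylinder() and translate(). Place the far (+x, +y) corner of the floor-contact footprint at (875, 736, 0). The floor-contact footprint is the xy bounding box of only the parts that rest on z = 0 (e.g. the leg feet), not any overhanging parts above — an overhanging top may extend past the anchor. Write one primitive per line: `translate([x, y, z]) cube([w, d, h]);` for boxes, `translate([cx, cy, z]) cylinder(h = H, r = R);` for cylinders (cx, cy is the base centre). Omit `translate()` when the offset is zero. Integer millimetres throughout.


translate([590, 451, 0]) cylinder(h = 2131, r = 285);


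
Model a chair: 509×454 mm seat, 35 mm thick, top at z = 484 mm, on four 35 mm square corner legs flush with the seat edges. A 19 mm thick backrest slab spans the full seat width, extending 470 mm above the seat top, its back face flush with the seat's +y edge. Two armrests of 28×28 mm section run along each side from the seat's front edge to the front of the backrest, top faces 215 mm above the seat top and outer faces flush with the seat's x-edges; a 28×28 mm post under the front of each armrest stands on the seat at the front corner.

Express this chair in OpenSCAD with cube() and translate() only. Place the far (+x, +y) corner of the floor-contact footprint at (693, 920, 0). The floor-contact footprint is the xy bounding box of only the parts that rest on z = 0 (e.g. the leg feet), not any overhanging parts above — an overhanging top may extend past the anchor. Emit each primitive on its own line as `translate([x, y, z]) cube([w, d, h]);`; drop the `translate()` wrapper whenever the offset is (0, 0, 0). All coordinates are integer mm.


translate([184, 466, 449]) cube([509, 454, 35]);
translate([184, 466, 0]) cube([35, 35, 449]);
translate([658, 466, 0]) cube([35, 35, 449]);
translate([184, 885, 0]) cube([35, 35, 449]);
translate([658, 885, 0]) cube([35, 35, 449]);
translate([184, 901, 484]) cube([509, 19, 470]);
translate([184, 466, 671]) cube([28, 435, 28]);
translate([665, 466, 671]) cube([28, 435, 28]);
translate([184, 466, 484]) cube([28, 28, 187]);
translate([665, 466, 484]) cube([28, 28, 187]);


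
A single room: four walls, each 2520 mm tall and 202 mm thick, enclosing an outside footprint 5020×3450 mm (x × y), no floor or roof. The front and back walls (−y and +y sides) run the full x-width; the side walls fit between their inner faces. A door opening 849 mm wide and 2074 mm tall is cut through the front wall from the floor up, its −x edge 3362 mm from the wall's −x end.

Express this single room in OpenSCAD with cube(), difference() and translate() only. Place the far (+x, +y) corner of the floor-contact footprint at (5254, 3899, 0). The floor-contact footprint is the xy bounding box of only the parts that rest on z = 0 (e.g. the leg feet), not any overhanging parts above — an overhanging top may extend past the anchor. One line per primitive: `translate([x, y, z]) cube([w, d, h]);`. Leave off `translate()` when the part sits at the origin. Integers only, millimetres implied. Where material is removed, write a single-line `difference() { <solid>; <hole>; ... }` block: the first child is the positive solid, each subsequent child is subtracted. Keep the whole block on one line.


difference() { translate([234, 449, 0]) cube([5020, 202, 2520]); translate([3596, 449, 0]) cube([849, 202, 2074]); }
translate([234, 3697, 0]) cube([5020, 202, 2520]);
translate([234, 651, 0]) cube([202, 3046, 2520]);
translate([5052, 651, 0]) cube([202, 3046, 2520]);


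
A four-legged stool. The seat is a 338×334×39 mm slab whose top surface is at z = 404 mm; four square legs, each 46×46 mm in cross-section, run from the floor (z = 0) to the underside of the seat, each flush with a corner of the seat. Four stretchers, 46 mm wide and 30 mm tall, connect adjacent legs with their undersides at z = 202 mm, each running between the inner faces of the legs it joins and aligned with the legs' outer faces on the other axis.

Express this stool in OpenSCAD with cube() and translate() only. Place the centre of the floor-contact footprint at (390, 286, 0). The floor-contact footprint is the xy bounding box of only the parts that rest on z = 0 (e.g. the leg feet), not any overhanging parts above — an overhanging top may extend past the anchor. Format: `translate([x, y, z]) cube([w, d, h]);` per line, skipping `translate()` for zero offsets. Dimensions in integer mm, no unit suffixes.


// leg_h = 404 - 39 = 365
// stretcher span = 338 - 2*46 = 246
translate([221, 119, 365]) cube([338, 334, 39]);
translate([221, 119, 0]) cube([46, 46, 365]);
translate([513, 119, 0]) cube([46, 46, 365]);
translate([221, 407, 0]) cube([46, 46, 365]);
translate([513, 407, 0]) cube([46, 46, 365]);
translate([267, 119, 202]) cube([246, 46, 30]);
translate([267, 407, 202]) cube([246, 46, 30]);
translate([221, 165, 202]) cube([46, 242, 30]);
translate([513, 165, 202]) cube([46, 242, 30]);


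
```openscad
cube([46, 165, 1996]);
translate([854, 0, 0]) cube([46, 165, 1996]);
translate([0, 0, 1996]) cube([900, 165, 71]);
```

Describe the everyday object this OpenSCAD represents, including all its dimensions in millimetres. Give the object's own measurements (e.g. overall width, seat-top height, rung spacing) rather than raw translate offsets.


A door frame. The clear opening is 808 mm wide and 1996 mm high. Two 46 mm wide jambs, 165 mm deep, stand either side of the opening from the floor to the top of the opening. A 71 mm thick head sits across the top of both jambs, spanning the full outside width of the frame.


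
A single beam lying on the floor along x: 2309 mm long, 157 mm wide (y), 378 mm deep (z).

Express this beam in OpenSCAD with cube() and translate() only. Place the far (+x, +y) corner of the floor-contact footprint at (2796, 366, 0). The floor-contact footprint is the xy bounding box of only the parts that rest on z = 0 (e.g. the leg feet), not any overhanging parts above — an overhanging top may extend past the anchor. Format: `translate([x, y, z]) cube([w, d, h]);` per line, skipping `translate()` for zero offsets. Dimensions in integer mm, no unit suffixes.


translate([487, 209, 0]) cube([2309, 157, 378]);


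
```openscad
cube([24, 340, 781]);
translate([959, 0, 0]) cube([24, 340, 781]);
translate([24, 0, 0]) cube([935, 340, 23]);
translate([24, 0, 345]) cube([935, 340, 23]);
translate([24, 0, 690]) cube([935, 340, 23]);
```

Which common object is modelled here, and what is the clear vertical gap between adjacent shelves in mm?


A bookshelf. The clear shelf gap is 322 mm.

Two tall side panels with 3 horizontal boards between them — a bookshelf. The first two shelf undersides are at z = 0 and z = 345; with shelf thickness 23, the clear gap is 345 − 0 − 23 = 322 mm.


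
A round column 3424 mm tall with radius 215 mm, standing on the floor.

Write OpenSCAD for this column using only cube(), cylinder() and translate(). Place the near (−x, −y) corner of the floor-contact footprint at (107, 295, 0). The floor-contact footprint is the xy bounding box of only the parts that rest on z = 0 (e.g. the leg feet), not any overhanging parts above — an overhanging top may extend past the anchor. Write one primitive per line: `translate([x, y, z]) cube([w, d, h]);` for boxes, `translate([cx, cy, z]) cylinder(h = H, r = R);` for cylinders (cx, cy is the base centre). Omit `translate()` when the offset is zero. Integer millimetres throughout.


translate([322, 510, 0]) cylinder(h = 3424, r = 215);


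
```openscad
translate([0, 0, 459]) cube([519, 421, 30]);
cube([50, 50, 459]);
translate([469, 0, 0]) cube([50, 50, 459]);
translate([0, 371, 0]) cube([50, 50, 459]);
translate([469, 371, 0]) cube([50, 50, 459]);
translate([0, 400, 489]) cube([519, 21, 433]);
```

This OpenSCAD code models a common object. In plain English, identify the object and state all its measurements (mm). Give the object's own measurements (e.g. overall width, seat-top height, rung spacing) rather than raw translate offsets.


A chair. The seat is a 519×421×30 mm slab with its top at z = 489 mm, on four 50×50 mm corner legs (flush with the seat edges, standing on z = 0). A flat backrest 21 mm thick, 433 mm tall, spans the full seat width and rises from the seat top along its +y edge, rear face flush with the rear of the seat.


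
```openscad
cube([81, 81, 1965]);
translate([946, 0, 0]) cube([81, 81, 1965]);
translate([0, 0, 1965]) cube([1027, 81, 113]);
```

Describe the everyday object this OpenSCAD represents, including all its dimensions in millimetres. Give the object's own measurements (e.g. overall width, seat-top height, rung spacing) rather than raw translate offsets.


A door frame. The clear opening is 865 mm wide and 1965 mm high. Two 81 mm wide jambs, 81 mm deep, stand either side of the opening from the floor to the top of the opening. A 113 mm thick head sits across the top of both jambs, spanning the full outside width of the frame.


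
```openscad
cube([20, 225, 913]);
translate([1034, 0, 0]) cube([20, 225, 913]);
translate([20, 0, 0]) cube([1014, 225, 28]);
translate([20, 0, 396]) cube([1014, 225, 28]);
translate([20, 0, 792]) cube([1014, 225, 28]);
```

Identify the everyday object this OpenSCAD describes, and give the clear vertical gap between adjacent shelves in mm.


A bookshelf. The clear shelf gap is 368 mm.

Two tall side panels with 3 horizontal boards between them — a bookshelf. The first two shelf undersides are at z = 0 and z = 396; with shelf thickness 28, the clear gap is 396 − 0 − 28 = 368 mm.


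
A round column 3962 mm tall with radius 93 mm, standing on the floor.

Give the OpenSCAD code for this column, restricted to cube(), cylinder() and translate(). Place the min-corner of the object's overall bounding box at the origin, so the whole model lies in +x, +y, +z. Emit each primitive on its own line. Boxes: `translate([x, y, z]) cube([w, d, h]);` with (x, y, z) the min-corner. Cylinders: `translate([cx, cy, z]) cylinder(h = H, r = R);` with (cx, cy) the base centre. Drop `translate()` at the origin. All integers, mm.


translate([93, 93, 0]) cylinder(h = 3962, r = 93);


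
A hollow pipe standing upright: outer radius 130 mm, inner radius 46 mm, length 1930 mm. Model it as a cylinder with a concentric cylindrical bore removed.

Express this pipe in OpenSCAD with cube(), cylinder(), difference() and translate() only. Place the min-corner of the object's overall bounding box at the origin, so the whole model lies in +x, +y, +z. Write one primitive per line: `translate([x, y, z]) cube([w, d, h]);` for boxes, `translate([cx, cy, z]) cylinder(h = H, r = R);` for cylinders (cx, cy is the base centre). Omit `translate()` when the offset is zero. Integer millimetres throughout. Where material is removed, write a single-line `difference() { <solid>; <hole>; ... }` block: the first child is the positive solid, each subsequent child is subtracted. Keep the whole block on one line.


difference() { translate([130, 130, 0]) cylinder(h = 1930, r = 130); translate([130, 130, 0]) cylinder(h = 1930, r = 46); }


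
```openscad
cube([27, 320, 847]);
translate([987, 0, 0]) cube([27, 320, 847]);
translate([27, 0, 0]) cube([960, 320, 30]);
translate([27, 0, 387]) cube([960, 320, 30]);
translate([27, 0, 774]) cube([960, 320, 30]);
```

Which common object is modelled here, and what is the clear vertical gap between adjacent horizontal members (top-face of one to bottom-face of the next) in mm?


A bookshelf. The clear shelf gap is 357 mm.

Two tall side panels with 3 horizontal boards between them — a bookshelf. The first two shelf undersides are at z = 0 and z = 387; with shelf thickness 30, the clear gap is 387 − 0 − 30 = 357 mm.


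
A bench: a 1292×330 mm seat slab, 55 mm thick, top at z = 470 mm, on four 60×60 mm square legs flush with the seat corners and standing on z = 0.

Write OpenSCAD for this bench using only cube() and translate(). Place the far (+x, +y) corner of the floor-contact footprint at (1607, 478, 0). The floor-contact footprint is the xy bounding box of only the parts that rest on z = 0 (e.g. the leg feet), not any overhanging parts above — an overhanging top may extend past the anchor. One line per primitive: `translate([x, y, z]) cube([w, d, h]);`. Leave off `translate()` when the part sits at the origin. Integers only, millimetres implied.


translate([315, 148, 415]) cube([1292, 330, 55]);
translate([315, 148, 0]) cube([60, 60, 415]);
translate([315, 418, 0]) cube([60, 60, 415]);
translate([1547, 148, 0]) cube([60, 60, 415]);
translate([1547, 418, 0]) cube([60, 60, 415]);


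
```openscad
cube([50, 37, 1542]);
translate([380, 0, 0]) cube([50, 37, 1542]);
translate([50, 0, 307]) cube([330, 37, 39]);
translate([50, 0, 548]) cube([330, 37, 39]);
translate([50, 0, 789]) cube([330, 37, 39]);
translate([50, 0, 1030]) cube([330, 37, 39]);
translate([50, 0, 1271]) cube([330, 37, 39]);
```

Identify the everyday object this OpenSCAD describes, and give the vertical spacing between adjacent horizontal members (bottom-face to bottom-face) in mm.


A ladder. The rung spacing is 241 mm.

Two tall 50×37 posts with 5 short bars between them — a ladder. Adjacent rungs sit at z = 307 and z = 548, so the spacing is 548 − 307 = 241 mm.


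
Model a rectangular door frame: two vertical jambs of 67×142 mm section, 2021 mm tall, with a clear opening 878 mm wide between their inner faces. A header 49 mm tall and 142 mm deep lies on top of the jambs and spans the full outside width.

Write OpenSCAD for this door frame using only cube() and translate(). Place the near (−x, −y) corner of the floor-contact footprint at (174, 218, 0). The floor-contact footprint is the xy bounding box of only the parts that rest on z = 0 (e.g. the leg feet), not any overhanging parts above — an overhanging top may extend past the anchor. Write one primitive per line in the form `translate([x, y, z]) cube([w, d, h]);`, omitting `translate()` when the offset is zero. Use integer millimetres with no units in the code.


translate([174, 218, 0]) cube([67, 142, 2021]);
translate([1119, 218, 0]) cube([67, 142, 2021]);
translate([174, 218, 2021]) cube([1012, 142, 49]);


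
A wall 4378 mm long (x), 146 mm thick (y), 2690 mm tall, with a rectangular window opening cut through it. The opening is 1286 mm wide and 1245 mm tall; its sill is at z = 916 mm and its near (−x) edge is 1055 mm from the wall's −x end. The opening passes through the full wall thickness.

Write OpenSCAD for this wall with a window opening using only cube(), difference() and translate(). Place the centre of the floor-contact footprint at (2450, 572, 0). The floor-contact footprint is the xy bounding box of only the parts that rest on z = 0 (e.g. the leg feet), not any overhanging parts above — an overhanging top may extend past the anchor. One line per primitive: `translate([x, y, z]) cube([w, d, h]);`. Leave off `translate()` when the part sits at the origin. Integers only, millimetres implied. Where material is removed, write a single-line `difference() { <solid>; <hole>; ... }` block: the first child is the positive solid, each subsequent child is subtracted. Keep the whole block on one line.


difference() { translate([261, 499, 0]) cube([4378, 146, 2690]); translate([1316, 499, 916]) cube([1286, 146, 1245]); }


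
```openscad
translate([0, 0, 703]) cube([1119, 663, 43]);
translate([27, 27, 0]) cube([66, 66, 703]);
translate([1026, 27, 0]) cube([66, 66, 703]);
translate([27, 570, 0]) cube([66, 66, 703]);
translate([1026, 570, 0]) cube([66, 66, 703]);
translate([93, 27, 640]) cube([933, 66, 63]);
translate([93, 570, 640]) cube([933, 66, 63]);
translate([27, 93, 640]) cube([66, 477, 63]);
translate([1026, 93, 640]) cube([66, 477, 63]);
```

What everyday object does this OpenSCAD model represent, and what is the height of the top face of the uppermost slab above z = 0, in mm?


A table. The table height is 746 mm.

A 1119×663×43 slab sits at z = 703 on four 66 mm square posts — a table. The top surface is at 703 + 43 = 746 mm.


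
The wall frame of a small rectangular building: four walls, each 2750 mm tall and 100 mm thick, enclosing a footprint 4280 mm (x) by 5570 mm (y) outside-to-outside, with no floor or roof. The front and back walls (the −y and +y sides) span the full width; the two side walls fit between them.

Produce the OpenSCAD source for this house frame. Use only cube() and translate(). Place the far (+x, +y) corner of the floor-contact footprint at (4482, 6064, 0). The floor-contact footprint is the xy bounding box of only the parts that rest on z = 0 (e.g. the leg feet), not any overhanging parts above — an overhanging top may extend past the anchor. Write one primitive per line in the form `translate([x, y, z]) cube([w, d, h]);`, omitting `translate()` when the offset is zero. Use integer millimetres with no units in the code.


translate([202, 494, 0]) cube([4280, 100, 2750]);
translate([202, 5964, 0]) cube([4280, 100, 2750]);
translate([202, 594, 0]) cube([100, 5370, 2750]);
translate([4382, 594, 0]) cube([100, 5370, 2750]);


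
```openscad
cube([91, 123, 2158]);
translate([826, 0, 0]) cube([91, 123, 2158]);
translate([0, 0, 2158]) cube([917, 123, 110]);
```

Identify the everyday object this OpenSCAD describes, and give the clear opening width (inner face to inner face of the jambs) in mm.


A door frame. The clear opening width is 735 mm.

Two 2158 mm tall posts with a header on top — a door frame. The left jamb is 91 mm wide at x = 0; the right jamb starts at x = 826. The clear opening is 826 − 91 = 735 mm.


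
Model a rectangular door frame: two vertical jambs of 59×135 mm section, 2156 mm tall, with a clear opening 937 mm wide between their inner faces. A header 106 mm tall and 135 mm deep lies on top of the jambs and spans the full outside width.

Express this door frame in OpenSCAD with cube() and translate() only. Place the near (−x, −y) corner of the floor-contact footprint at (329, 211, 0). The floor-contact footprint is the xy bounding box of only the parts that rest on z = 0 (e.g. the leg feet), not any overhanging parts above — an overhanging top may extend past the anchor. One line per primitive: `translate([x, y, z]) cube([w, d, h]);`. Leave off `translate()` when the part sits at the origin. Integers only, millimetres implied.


translate([329, 211, 0]) cube([59, 135, 2156]);
translate([1325, 211, 0]) cube([59, 135, 2156]);
translate([329, 211, 2156]) cube([1055, 135, 106]);


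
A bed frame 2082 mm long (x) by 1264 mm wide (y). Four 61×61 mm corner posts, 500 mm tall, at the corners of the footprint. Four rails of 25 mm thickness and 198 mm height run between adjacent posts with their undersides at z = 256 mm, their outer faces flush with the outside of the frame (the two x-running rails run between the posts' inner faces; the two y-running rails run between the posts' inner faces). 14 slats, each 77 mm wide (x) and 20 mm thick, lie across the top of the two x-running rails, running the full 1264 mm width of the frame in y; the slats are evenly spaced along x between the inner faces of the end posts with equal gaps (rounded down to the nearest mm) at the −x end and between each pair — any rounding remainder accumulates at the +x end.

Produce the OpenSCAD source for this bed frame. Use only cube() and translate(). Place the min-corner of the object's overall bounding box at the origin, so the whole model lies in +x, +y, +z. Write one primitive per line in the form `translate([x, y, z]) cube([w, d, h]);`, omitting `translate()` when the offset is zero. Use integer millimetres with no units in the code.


cube([61, 61, 500]);
translate([0, 1203, 0]) cube([61, 61, 500]);
translate([2021, 0, 0]) cube([61, 61, 500]);
translate([2021, 1203, 0]) cube([61, 61, 500]);
translate([61, 0, 256]) cube([1960, 25, 198]);
translate([61, 1239, 256]) cube([1960, 25, 198]);
translate([0, 61, 256]) cube([25, 1142, 198]);
translate([2057, 61, 256]) cube([25, 1142, 198]);
translate([119, 0, 454]) cube([77, 1264, 20]);
translate([254, 0, 454]) cube([77, 1264, 20]);
translate([389, 0, 454]) cube([77, 1264, 20]);
translate([524, 0, 454]) cube([77, 1264, 20]);
translate([659, 0, 454]) cube([77, 1264, 20]);
translate([794, 0, 454]) cube([77, 1264, 20]);
translate([929, 0, 454]) cube([77, 1264, 20]);
translate([1064, 0, 454]) cube([77, 1264, 20]);
translate([1199, 0, 454]) cube([77, 1264, 20]);
translate([1334, 0, 454]) cube([77, 1264, 20]);
translate([1469, 0, 454]) cube([77, 1264, 20]);
translate([1604, 0, 454]) cube([77, 1264, 20]);
translate([1739, 0, 454]) cube([77, 1264, 20]);
translate([1874, 0, 454]) cube([77, 1264, 20]);


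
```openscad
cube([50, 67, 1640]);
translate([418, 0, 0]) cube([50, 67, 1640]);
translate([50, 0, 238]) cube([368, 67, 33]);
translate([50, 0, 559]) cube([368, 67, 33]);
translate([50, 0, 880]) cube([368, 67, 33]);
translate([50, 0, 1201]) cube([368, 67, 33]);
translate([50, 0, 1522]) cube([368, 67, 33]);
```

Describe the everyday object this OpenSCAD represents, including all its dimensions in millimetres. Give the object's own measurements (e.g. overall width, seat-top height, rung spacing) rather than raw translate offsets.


A straight ladder. Two 50×67 mm vertical rails, 1640 mm tall, stand 468 mm apart (outside-to-outside) with their front faces coplanar on the −y side. 5 rungs, each 67 mm deep and 33 mm tall, span between the inner faces of the rails, front faces flush with the rails. The lowest rung's underside is at z = 238 mm and rungs are spaced 321 mm apart (underside to underside).


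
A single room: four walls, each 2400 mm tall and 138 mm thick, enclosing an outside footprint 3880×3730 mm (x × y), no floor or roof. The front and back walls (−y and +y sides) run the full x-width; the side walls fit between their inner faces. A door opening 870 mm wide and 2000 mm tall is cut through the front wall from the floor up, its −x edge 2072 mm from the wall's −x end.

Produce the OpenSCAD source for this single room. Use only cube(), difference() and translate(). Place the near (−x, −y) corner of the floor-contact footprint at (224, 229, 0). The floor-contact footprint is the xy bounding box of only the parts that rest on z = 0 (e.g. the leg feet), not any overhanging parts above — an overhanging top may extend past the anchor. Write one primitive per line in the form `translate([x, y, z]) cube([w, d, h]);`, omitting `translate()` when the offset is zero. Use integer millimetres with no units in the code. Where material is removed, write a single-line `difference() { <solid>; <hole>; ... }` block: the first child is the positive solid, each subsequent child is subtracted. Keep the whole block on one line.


difference() { translate([224, 229, 0]) cube([3880, 138, 2400]); translate([2296, 229, 0]) cube([870, 138, 2000]); }
translate([224, 3821, 0]) cube([3880, 138, 2400]);
translate([224, 367, 0]) cube([138, 3454, 2400]);
translate([3966, 367, 0]) cube([138, 3454, 2400]);


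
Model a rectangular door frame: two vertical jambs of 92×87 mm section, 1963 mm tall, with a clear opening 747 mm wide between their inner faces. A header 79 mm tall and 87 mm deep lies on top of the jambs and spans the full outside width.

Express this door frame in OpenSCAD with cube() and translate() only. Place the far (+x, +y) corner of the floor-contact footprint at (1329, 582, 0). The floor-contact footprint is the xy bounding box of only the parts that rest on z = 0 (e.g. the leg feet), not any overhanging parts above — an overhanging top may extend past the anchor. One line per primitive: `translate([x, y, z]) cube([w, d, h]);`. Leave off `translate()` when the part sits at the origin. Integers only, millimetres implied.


translate([398, 495, 0]) cube([92, 87, 1963]);
translate([1237, 495, 0]) cube([92, 87, 1963]);
translate([398, 495, 1963]) cube([931, 87, 79]);


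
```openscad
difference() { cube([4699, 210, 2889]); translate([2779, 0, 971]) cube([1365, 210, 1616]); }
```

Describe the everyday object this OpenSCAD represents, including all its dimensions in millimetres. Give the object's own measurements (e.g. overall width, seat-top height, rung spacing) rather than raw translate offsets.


A wall 4699 mm long (x), 210 mm thick (y), 2889 mm tall, with a rectangular window opening cut through it. The opening is 1365 mm wide and 1616 mm tall; its sill is at z = 971 mm and its near (−x) edge is 2779 mm from the wall's −x end. The opening passes through the full wall thickness.


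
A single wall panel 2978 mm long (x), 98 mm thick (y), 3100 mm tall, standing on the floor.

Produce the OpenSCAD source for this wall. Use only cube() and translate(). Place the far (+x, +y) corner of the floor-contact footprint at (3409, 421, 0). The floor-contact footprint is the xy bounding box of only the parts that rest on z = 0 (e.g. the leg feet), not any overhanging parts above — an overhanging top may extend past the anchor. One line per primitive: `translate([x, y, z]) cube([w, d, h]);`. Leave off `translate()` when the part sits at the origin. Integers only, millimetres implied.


translate([431, 323, 0]) cube([2978, 98, 3100]);


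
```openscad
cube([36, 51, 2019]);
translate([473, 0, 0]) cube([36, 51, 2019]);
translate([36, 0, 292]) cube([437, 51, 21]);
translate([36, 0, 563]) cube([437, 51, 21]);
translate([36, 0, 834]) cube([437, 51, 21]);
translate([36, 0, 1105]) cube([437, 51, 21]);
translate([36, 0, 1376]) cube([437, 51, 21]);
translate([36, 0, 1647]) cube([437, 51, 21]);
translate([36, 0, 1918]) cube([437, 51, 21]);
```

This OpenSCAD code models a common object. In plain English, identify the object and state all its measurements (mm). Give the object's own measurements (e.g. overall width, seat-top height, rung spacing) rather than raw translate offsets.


A straight ladder. Two 36×51 mm vertical rails, 2019 mm tall, stand 509 mm apart (outside-to-outside) with their front faces coplanar on the −y side. 7 rungs, each 51 mm deep and 21 mm tall, span between the inner faces of the rails, front faces flush with the rails. The lowest rung's underside is at z = 292 mm and rungs are spaced 271 mm apart (underside to underside).


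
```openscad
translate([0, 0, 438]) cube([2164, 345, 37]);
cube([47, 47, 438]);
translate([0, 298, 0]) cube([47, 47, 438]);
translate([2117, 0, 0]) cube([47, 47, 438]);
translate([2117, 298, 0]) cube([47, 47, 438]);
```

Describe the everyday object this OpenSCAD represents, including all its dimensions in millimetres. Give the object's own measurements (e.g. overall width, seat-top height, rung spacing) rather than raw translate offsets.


A long wooden bench with a 2164 mm (x) × 345 mm (y) seat, 37 mm thick, its top surface 475 mm above the floor. Four 47 mm square legs at the seat corners, flush with the edges, run from z = 0 to the seat underside.


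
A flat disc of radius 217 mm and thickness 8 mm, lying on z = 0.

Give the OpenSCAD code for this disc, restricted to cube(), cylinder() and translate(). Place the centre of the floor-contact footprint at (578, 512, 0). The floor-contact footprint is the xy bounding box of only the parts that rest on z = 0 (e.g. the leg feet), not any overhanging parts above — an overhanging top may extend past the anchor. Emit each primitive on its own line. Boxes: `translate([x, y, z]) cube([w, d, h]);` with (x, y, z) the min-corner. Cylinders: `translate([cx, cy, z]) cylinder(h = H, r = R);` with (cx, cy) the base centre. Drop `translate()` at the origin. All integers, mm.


translate([578, 512, 0]) cylinder(h = 8, r = 217);


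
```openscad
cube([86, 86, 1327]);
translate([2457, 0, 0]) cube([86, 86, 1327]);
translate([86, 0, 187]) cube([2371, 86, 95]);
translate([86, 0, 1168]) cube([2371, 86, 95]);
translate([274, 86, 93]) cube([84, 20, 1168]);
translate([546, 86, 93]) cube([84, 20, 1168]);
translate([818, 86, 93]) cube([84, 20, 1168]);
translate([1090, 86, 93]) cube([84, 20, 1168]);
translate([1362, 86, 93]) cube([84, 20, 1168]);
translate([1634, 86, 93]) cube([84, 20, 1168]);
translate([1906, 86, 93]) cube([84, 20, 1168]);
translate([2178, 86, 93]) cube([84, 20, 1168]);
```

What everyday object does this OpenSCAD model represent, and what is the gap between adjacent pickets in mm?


A fence section. The picket gap is 188 mm.

Two posts, two rails, 8 pickets — a fence section. Span 2371 mm holds 8 pickets of 84 mm with 9 equal gaps: ⌊(2371 − 8·84) / 9⌋ = 188 mm.


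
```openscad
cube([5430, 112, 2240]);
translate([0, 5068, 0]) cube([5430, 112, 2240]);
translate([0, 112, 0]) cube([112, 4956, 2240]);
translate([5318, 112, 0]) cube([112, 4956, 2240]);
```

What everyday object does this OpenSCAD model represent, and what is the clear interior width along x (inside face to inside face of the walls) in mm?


A house (or room) frame. The interior width is 5206 mm.

Four 2240 mm walls enclosing a rectangle with no floor or roof — a room or house frame. Outside width is 5430 mm and wall thickness is 112 mm, so the interior width is 5430 − 2 × 112 = 5206 mm.


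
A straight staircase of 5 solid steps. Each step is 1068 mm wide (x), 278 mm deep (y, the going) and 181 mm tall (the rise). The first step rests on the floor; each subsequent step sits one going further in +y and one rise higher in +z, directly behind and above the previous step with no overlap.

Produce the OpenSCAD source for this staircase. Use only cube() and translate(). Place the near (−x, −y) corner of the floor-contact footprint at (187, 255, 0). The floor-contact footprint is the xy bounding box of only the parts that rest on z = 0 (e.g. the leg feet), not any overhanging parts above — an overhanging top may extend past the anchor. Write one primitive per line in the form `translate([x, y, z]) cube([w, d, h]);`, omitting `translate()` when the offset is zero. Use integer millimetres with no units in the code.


translate([187, 255, 0]) cube([1068, 278, 181]);
translate([187, 533, 181]) cube([1068, 278, 181]);
translate([187, 811, 362]) cube([1068, 278, 181]);
translate([187, 1089, 543]) cube([1068, 278, 181]);
translate([187, 1367, 724]) cube([1068, 278, 181]);


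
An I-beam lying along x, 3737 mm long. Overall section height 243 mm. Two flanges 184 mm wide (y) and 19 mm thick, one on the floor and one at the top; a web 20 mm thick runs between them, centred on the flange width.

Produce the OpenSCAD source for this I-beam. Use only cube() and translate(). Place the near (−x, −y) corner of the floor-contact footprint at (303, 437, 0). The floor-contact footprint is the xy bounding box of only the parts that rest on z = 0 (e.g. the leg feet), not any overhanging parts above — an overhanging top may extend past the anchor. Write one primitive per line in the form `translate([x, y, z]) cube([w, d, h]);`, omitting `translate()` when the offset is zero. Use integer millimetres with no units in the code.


translate([303, 437, 0]) cube([3737, 184, 19]);
translate([303, 519, 19]) cube([3737, 20, 205]);
translate([303, 437, 224]) cube([3737, 184, 19]);


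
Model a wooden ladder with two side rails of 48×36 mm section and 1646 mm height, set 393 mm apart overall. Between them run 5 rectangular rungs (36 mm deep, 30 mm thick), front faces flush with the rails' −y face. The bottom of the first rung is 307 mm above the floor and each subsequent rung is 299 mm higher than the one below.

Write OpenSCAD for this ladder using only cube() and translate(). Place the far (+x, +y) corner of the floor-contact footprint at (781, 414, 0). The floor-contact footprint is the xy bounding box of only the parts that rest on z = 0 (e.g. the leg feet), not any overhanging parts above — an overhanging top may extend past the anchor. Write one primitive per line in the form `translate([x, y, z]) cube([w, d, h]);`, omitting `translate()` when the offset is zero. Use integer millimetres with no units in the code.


translate([388, 378, 0]) cube([48, 36, 1646]);
translate([733, 378, 0]) cube([48, 36, 1646]);
translate([436, 378, 307]) cube([297, 36, 30]);
translate([436, 378, 606]) cube([297, 36, 30]);
translate([436, 378, 905]) cube([297, 36, 30]);
translate([436, 378, 1204]) cube([297, 36, 30]);
translate([436, 378, 1503]) cube([297, 36, 30]);


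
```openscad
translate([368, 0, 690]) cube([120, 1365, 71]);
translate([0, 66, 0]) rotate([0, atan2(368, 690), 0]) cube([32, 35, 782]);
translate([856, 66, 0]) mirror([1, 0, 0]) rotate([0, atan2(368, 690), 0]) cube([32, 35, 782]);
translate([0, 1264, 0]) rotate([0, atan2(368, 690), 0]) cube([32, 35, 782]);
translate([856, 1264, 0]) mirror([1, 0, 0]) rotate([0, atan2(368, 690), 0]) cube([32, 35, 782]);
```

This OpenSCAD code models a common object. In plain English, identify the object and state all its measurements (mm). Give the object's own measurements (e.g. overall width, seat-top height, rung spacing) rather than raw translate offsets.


A sawhorse. A 120×1365×71 mm beam (x, y, z) sits on two A-frame leg pairs. Each pair is two raked legs of 32×35 mm section (35 mm along y) splaying symmetrically in x. Each leg rises 690 mm vertically over 368 mm of horizontal reach and is 782 mm long along its own axis. Every leg's outer bottom edge rests on the floor and its outer top edge meets a bottom edge of the beam — the left legs (tilting toward +x) meet the beam's −x bottom edge, the right legs (their mirror images, tilting toward −x) meet its +x bottom edge — so the leg tops tuck under the beam, the beam's underside is 690 mm above the floor, and the feet are 856 mm apart outside-to-outside with the beam centred between them. The two leg pairs are set in 66 mm from either end of the beam.


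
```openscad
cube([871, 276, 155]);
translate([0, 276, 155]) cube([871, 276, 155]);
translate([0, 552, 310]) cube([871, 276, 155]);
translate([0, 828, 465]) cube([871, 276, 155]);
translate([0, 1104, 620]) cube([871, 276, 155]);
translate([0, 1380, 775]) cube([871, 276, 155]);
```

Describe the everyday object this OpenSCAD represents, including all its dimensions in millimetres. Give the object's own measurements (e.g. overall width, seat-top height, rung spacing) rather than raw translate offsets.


A straight staircase of 6 solid steps. Each step is 871 mm wide (x), 276 mm deep (y, the going) and 155 mm tall (the rise). The first step rests on the floor; each subsequent step sits one going further in +y and one rise higher in +z, directly behind and above the previous step with no overlap.


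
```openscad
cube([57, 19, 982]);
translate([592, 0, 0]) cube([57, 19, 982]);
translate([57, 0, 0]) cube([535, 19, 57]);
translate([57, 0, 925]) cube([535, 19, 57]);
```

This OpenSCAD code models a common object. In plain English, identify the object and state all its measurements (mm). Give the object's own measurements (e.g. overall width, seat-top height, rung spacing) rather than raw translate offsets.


A rectangular picture frame lying in the x–z plane (depth along y). The opening is 535 mm wide (x) by 868 mm tall (z), surrounded by a border 57 mm wide on all four sides. The frame is 19 mm deep and is made of two full-height vertical stiles with two horizontal rails fitted between them.


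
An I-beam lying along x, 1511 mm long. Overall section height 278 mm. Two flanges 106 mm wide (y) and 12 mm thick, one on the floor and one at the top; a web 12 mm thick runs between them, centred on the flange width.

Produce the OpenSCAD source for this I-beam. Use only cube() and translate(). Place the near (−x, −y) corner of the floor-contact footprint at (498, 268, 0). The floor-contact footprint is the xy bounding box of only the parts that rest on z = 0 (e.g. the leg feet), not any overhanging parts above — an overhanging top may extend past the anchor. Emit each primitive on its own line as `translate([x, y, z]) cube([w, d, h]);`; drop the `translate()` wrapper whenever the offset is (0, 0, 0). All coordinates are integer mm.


translate([498, 268, 0]) cube([1511, 106, 12]);
translate([498, 315, 12]) cube([1511, 12, 254]);
translate([498, 268, 266]) cube([1511, 106, 12]);
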